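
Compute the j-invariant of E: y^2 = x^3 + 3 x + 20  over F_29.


Delta = -16(4 a^3 + 27 b^2) mod 29 = 23
-1728 * (4 a)^3 = -1728 * (4*3)^3 mod 29 = 1
j = 1 * 23^(-1) mod 29 = 24

j = 24 (mod 29)


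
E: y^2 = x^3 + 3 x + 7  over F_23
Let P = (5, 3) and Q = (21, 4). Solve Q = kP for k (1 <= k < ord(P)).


Enumerate multiples of P until we hit Q = (21, 4):
  1P = (5, 3)
  2P = (21, 19)
  3P = (21, 4)
Match found at i = 3.

k = 3


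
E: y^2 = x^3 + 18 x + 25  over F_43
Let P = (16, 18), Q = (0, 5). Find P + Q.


P != Q, so use the chord formula.
s = (y2 - y1) / (x2 - x1) = (30) / (27) mod 43 = 25
x3 = s^2 - x1 - x2 mod 43 = 25^2 - 16 - 0 = 7
y3 = s (x1 - x3) - y1 mod 43 = 25 * (16 - 7) - 18 = 35

P + Q = (7, 35)


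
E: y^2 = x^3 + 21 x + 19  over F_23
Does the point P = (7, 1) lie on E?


Check whether y^2 = x^3 + 21 x + 19 (mod 23) for (x, y) = (7, 1).
LHS: y^2 = 1^2 mod 23 = 1
RHS: x^3 + 21 x + 19 = 7^3 + 21*7 + 19 mod 23 = 3
LHS != RHS

No, not on the curve


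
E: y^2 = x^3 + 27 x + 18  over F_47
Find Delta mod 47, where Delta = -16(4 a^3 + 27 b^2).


4 a^3 + 27 b^2 = 4*27^3 + 27*18^2 = 78732 + 8748 = 87480
Delta = -16 * (87480) = -1399680
Delta mod 47 = 27

Delta = 27 (mod 47)


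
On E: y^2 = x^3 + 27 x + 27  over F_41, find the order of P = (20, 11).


Compute successive multiples of P until we hit O:
  1P = (20, 11)
  2P = (5, 0)
  3P = (20, 30)
  4P = O

ord(P) = 4


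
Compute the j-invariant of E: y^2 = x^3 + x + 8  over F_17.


Delta = -16(4 a^3 + 27 b^2) mod 17 = 15
-1728 * (4 a)^3 = -1728 * (4*1)^3 mod 17 = 10
j = 10 * 15^(-1) mod 17 = 12

j = 12 (mod 17)


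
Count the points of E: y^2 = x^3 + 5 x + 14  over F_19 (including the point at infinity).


For each x in F_19, count y with y^2 = x^3 + 5 x + 14 mod 19:
  x = 1: RHS = 1, y in [1, 18]  -> 2 point(s)
  x = 9: RHS = 9, y in [3, 16]  -> 2 point(s)
  x = 10: RHS = 0, y in [0]  -> 1 point(s)
  x = 12: RHS = 16, y in [4, 15]  -> 2 point(s)
  x = 14: RHS = 16, y in [4, 15]  -> 2 point(s)
  x = 15: RHS = 6, y in [5, 14]  -> 2 point(s)
Affine points: 11. Add the point at infinity: total = 12.

#E(F_19) = 12


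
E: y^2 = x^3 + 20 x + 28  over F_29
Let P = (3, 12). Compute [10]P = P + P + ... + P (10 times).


k = 10 = 1010_2 (binary, LSB first: 0101)
Double-and-add from P = (3, 12):
  bit 0 = 0: acc unchanged = O
  bit 1 = 1: acc = O + (0, 12) = (0, 12)
  bit 2 = 0: acc unchanged = (0, 12)
  bit 3 = 1: acc = (0, 12) + (1, 7) = (24, 21)

10P = (24, 21)


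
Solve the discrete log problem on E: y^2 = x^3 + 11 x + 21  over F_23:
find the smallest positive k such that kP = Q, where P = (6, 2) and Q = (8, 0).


Enumerate multiples of P until we hit Q = (8, 0):
  1P = (6, 2)
  2P = (12, 15)
  3P = (18, 18)
  4P = (11, 22)
  5P = (22, 3)
  6P = (3, 14)
  7P = (7, 2)
  8P = (10, 21)
  9P = (8, 0)
Match found at i = 9.

k = 9


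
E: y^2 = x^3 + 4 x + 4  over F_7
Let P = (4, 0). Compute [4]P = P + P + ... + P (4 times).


k = 4 = 100_2 (binary, LSB first: 001)
Double-and-add from P = (4, 0):
  bit 0 = 0: acc unchanged = O
  bit 1 = 0: acc unchanged = O
  bit 2 = 1: acc = O + O = O

4P = O


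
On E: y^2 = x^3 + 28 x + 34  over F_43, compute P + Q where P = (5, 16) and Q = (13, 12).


P != Q, so use the chord formula.
s = (y2 - y1) / (x2 - x1) = (39) / (8) mod 43 = 21
x3 = s^2 - x1 - x2 mod 43 = 21^2 - 5 - 13 = 36
y3 = s (x1 - x3) - y1 mod 43 = 21 * (5 - 36) - 16 = 21

P + Q = (36, 21)


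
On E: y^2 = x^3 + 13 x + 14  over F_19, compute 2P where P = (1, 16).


Doubling: s = (3 x1^2 + a) / (2 y1)
s = (3*1^2 + 13) / (2*16) mod 19 = 10
x3 = s^2 - 2 x1 mod 19 = 10^2 - 2*1 = 3
y3 = s (x1 - x3) - y1 mod 19 = 10 * (1 - 3) - 16 = 2

2P = (3, 2)


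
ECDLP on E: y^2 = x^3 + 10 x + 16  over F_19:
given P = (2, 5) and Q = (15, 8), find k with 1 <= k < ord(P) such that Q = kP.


Enumerate multiples of P until we hit Q = (15, 8):
  1P = (2, 5)
  2P = (13, 5)
  3P = (4, 14)
  4P = (0, 4)
  5P = (3, 4)
  6P = (15, 8)
Match found at i = 6.

k = 6


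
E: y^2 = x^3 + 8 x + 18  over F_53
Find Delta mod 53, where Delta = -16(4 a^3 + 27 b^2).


4 a^3 + 27 b^2 = 4*8^3 + 27*18^2 = 2048 + 8748 = 10796
Delta = -16 * (10796) = -172736
Delta mod 53 = 44

Delta = 44 (mod 53)


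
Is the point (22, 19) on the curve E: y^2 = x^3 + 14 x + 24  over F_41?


Check whether y^2 = x^3 + 14 x + 24 (mod 41) for (x, y) = (22, 19).
LHS: y^2 = 19^2 mod 41 = 33
RHS: x^3 + 14 x + 24 = 22^3 + 14*22 + 24 mod 41 = 33
LHS = RHS

Yes, on the curve


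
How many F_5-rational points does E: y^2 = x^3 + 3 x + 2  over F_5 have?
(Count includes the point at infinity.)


For each x in F_5, count y with y^2 = x^3 + 3 x + 2 mod 5:
  x = 1: RHS = 1, y in [1, 4]  -> 2 point(s)
  x = 2: RHS = 1, y in [1, 4]  -> 2 point(s)
Affine points: 4. Add the point at infinity: total = 5.

#E(F_5) = 5


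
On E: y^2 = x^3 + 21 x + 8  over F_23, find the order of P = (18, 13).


Compute successive multiples of P until we hit O:
  1P = (18, 13)
  2P = (22, 20)
  3P = (22, 3)
  4P = (18, 10)
  5P = O

ord(P) = 5


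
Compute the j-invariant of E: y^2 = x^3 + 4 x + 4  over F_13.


Delta = -16(4 a^3 + 27 b^2) mod 13 = 3
-1728 * (4 a)^3 = -1728 * (4*4)^3 mod 13 = 1
j = 1 * 3^(-1) mod 13 = 9

j = 9 (mod 13)


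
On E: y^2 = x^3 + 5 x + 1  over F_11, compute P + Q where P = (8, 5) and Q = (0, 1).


P != Q, so use the chord formula.
s = (y2 - y1) / (x2 - x1) = (7) / (3) mod 11 = 6
x3 = s^2 - x1 - x2 mod 11 = 6^2 - 8 - 0 = 6
y3 = s (x1 - x3) - y1 mod 11 = 6 * (8 - 6) - 5 = 7

P + Q = (6, 7)


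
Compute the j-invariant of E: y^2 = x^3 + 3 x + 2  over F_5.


Delta = -16(4 a^3 + 27 b^2) mod 5 = 4
-1728 * (4 a)^3 = -1728 * (4*3)^3 mod 5 = 1
j = 1 * 4^(-1) mod 5 = 4

j = 4 (mod 5)


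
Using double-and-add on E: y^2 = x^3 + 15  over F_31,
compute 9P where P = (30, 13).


k = 9 = 1001_2 (binary, LSB first: 1001)
Double-and-add from P = (30, 13):
  bit 0 = 1: acc = O + (30, 13) = (30, 13)
  bit 1 = 0: acc unchanged = (30, 13)
  bit 2 = 0: acc unchanged = (30, 13)
  bit 3 = 1: acc = (30, 13) + (28, 22) = (1, 27)

9P = (1, 27)


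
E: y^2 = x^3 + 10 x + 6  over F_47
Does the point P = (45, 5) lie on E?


Check whether y^2 = x^3 + 10 x + 6 (mod 47) for (x, y) = (45, 5).
LHS: y^2 = 5^2 mod 47 = 25
RHS: x^3 + 10 x + 6 = 45^3 + 10*45 + 6 mod 47 = 25
LHS = RHS

Yes, on the curve


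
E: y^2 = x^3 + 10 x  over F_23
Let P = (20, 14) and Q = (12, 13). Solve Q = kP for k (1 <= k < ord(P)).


Enumerate multiples of P until we hit Q = (12, 13):
  1P = (20, 14)
  2P = (12, 13)
Match found at i = 2.

k = 2


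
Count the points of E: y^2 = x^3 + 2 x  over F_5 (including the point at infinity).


For each x in F_5, count y with y^2 = x^3 + 2 x + 0 mod 5:
  x = 0: RHS = 0, y in [0]  -> 1 point(s)
Affine points: 1. Add the point at infinity: total = 2.

#E(F_5) = 2


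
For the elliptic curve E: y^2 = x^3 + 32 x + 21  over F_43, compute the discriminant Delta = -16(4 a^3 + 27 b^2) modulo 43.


4 a^3 + 27 b^2 = 4*32^3 + 27*21^2 = 131072 + 11907 = 142979
Delta = -16 * (142979) = -2287664
Delta mod 43 = 22

Delta = 22 (mod 43)


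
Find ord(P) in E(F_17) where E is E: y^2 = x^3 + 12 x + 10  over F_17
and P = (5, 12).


Compute successive multiples of P until we hit O:
  1P = (5, 12)
  2P = (5, 5)
  3P = O

ord(P) = 3


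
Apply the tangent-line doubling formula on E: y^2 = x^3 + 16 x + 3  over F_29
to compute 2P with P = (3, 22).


Doubling: s = (3 x1^2 + a) / (2 y1)
s = (3*3^2 + 16) / (2*22) mod 29 = 28
x3 = s^2 - 2 x1 mod 29 = 28^2 - 2*3 = 24
y3 = s (x1 - x3) - y1 mod 29 = 28 * (3 - 24) - 22 = 28

2P = (24, 28)


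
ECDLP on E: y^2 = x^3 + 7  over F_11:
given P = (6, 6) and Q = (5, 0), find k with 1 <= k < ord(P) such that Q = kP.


Enumerate multiples of P until we hit Q = (5, 0):
  1P = (6, 6)
  2P = (3, 10)
  3P = (5, 0)
Match found at i = 3.

k = 3


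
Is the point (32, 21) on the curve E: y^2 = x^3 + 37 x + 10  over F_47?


Check whether y^2 = x^3 + 37 x + 10 (mod 47) for (x, y) = (32, 21).
LHS: y^2 = 21^2 mod 47 = 18
RHS: x^3 + 37 x + 10 = 32^3 + 37*32 + 10 mod 47 = 28
LHS != RHS

No, not on the curve


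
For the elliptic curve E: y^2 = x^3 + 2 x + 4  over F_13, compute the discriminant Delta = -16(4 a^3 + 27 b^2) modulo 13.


4 a^3 + 27 b^2 = 4*2^3 + 27*4^2 = 32 + 432 = 464
Delta = -16 * (464) = -7424
Delta mod 13 = 12

Delta = 12 (mod 13)


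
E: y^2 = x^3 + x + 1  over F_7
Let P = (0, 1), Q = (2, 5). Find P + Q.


P != Q, so use the chord formula.
s = (y2 - y1) / (x2 - x1) = (4) / (2) mod 7 = 2
x3 = s^2 - x1 - x2 mod 7 = 2^2 - 0 - 2 = 2
y3 = s (x1 - x3) - y1 mod 7 = 2 * (0 - 2) - 1 = 2

P + Q = (2, 2)


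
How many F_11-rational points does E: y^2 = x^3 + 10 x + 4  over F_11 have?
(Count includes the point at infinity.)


For each x in F_11, count y with y^2 = x^3 + 10 x + 4 mod 11:
  x = 0: RHS = 4, y in [2, 9]  -> 2 point(s)
  x = 1: RHS = 4, y in [2, 9]  -> 2 point(s)
  x = 4: RHS = 9, y in [3, 8]  -> 2 point(s)
  x = 5: RHS = 3, y in [5, 6]  -> 2 point(s)
  x = 6: RHS = 5, y in [4, 7]  -> 2 point(s)
  x = 9: RHS = 9, y in [3, 8]  -> 2 point(s)
  x = 10: RHS = 4, y in [2, 9]  -> 2 point(s)
Affine points: 14. Add the point at infinity: total = 15.

#E(F_11) = 15


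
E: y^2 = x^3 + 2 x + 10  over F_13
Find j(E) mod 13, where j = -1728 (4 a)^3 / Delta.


Delta = -16(4 a^3 + 27 b^2) mod 13 = 7
-1728 * (4 a)^3 = -1728 * (4*2)^3 mod 13 = 5
j = 5 * 7^(-1) mod 13 = 10

j = 10 (mod 13)


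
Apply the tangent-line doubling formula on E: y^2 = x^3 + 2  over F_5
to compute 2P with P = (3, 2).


Doubling: s = (3 x1^2 + a) / (2 y1)
s = (3*3^2 + 0) / (2*2) mod 5 = 3
x3 = s^2 - 2 x1 mod 5 = 3^2 - 2*3 = 3
y3 = s (x1 - x3) - y1 mod 5 = 3 * (3 - 3) - 2 = 3

2P = (3, 3)


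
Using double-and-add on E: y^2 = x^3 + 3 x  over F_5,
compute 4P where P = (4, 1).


k = 4 = 100_2 (binary, LSB first: 001)
Double-and-add from P = (4, 1):
  bit 0 = 0: acc unchanged = O
  bit 1 = 0: acc unchanged = O
  bit 2 = 1: acc = O + (4, 4) = (4, 4)

4P = (4, 4)


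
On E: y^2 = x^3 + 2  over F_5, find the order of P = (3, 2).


Compute successive multiples of P until we hit O:
  1P = (3, 2)
  2P = (3, 3)
  3P = O

ord(P) = 3


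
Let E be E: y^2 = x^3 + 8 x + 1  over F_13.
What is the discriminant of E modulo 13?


4 a^3 + 27 b^2 = 4*8^3 + 27*1^2 = 2048 + 27 = 2075
Delta = -16 * (2075) = -33200
Delta mod 13 = 2

Delta = 2 (mod 13)


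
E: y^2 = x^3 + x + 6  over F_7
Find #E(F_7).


For each x in F_7, count y with y^2 = x^3 + 1 x + 6 mod 7:
  x = 1: RHS = 1, y in [1, 6]  -> 2 point(s)
  x = 2: RHS = 2, y in [3, 4]  -> 2 point(s)
  x = 3: RHS = 1, y in [1, 6]  -> 2 point(s)
  x = 4: RHS = 4, y in [2, 5]  -> 2 point(s)
  x = 6: RHS = 4, y in [2, 5]  -> 2 point(s)
Affine points: 10. Add the point at infinity: total = 11.

#E(F_7) = 11


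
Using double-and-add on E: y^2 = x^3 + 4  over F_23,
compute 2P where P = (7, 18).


k = 2 = 10_2 (binary, LSB first: 01)
Double-and-add from P = (7, 18):
  bit 0 = 0: acc unchanged = O
  bit 1 = 1: acc = O + (22, 7) = (22, 7)

2P = (22, 7)


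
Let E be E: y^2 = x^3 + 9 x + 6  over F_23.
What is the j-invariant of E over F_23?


Delta = -16(4 a^3 + 27 b^2) mod 23 = 7
-1728 * (4 a)^3 = -1728 * (4*9)^3 mod 23 = 10
j = 10 * 7^(-1) mod 23 = 8

j = 8 (mod 23)


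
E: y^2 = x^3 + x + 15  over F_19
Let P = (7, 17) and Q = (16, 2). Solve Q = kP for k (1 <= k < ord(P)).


Enumerate multiples of P until we hit Q = (16, 2):
  1P = (7, 17)
  2P = (6, 3)
  3P = (12, 8)
  4P = (4, 8)
  5P = (17, 10)
  6P = (1, 13)
  7P = (3, 11)
  8P = (16, 17)
  9P = (15, 2)
  10P = (2, 14)
  11P = (2, 5)
  12P = (15, 17)
  13P = (16, 2)
Match found at i = 13.

k = 13


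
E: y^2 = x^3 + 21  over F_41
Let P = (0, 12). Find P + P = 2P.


Doubling: s = (3 x1^2 + a) / (2 y1)
s = (3*0^2 + 0) / (2*12) mod 41 = 0
x3 = s^2 - 2 x1 mod 41 = 0^2 - 2*0 = 0
y3 = s (x1 - x3) - y1 mod 41 = 0 * (0 - 0) - 12 = 29

2P = (0, 29)


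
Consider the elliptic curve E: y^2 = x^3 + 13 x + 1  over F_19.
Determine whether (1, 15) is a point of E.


Check whether y^2 = x^3 + 13 x + 1 (mod 19) for (x, y) = (1, 15).
LHS: y^2 = 15^2 mod 19 = 16
RHS: x^3 + 13 x + 1 = 1^3 + 13*1 + 1 mod 19 = 15
LHS != RHS

No, not on the curve


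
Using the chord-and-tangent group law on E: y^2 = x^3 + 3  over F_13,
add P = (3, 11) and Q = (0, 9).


P != Q, so use the chord formula.
s = (y2 - y1) / (x2 - x1) = (11) / (10) mod 13 = 5
x3 = s^2 - x1 - x2 mod 13 = 5^2 - 3 - 0 = 9
y3 = s (x1 - x3) - y1 mod 13 = 5 * (3 - 9) - 11 = 11

P + Q = (9, 11)


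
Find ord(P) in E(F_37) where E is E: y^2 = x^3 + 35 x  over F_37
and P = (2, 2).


Compute successive multiples of P until we hit O:
  1P = (2, 2)
  2P = (30, 2)
  3P = (5, 35)
  4P = (3, 24)
  5P = (35, 12)
  6P = (34, 4)
  7P = (13, 32)
  8P = (1, 31)
  ... (continuing to 26P)
  26P = O

ord(P) = 26


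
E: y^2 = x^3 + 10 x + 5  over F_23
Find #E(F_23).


For each x in F_23, count y with y^2 = x^3 + 10 x + 5 mod 23:
  x = 1: RHS = 16, y in [4, 19]  -> 2 point(s)
  x = 3: RHS = 16, y in [4, 19]  -> 2 point(s)
  x = 7: RHS = 4, y in [2, 21]  -> 2 point(s)
  x = 10: RHS = 1, y in [1, 22]  -> 2 point(s)
  x = 12: RHS = 13, y in [6, 17]  -> 2 point(s)
  x = 13: RHS = 9, y in [3, 20]  -> 2 point(s)
  x = 16: RHS = 6, y in [11, 12]  -> 2 point(s)
  x = 19: RHS = 16, y in [4, 19]  -> 2 point(s)
  x = 21: RHS = 0, y in [0]  -> 1 point(s)
Affine points: 17. Add the point at infinity: total = 18.

#E(F_23) = 18


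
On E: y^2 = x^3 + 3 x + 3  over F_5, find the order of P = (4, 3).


Compute successive multiples of P until we hit O:
  1P = (4, 3)
  2P = (3, 3)
  3P = (3, 2)
  4P = (4, 2)
  5P = O

ord(P) = 5


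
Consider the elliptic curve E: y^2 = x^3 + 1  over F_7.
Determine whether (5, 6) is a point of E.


Check whether y^2 = x^3 + 0 x + 1 (mod 7) for (x, y) = (5, 6).
LHS: y^2 = 6^2 mod 7 = 1
RHS: x^3 + 0 x + 1 = 5^3 + 0*5 + 1 mod 7 = 0
LHS != RHS

No, not on the curve


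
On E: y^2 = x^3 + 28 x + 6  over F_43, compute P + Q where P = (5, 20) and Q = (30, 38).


P != Q, so use the chord formula.
s = (y2 - y1) / (x2 - x1) = (18) / (25) mod 43 = 42
x3 = s^2 - x1 - x2 mod 43 = 42^2 - 5 - 30 = 9
y3 = s (x1 - x3) - y1 mod 43 = 42 * (5 - 9) - 20 = 27

P + Q = (9, 27)


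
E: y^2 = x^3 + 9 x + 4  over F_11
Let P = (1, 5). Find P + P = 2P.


Doubling: s = (3 x1^2 + a) / (2 y1)
s = (3*1^2 + 9) / (2*5) mod 11 = 10
x3 = s^2 - 2 x1 mod 11 = 10^2 - 2*1 = 10
y3 = s (x1 - x3) - y1 mod 11 = 10 * (1 - 10) - 5 = 4

2P = (10, 4)


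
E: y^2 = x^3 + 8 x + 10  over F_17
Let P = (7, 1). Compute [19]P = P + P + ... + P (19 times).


k = 19 = 10011_2 (binary, LSB first: 11001)
Double-and-add from P = (7, 1):
  bit 0 = 1: acc = O + (7, 1) = (7, 1)
  bit 1 = 1: acc = (7, 1) + (4, 2) = (8, 5)
  bit 2 = 0: acc unchanged = (8, 5)
  bit 3 = 0: acc unchanged = (8, 5)
  bit 4 = 1: acc = (8, 5) + (10, 11) = (8, 12)

19P = (8, 12)


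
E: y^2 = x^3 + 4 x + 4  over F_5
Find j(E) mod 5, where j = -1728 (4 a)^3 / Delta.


Delta = -16(4 a^3 + 27 b^2) mod 5 = 2
-1728 * (4 a)^3 = -1728 * (4*4)^3 mod 5 = 2
j = 2 * 2^(-1) mod 5 = 1

j = 1 (mod 5)


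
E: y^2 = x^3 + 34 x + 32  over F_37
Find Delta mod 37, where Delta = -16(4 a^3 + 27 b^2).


4 a^3 + 27 b^2 = 4*34^3 + 27*32^2 = 157216 + 27648 = 184864
Delta = -16 * (184864) = -2957824
Delta mod 37 = 30

Delta = 30 (mod 37)


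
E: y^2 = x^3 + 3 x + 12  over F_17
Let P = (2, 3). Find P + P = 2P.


Doubling: s = (3 x1^2 + a) / (2 y1)
s = (3*2^2 + 3) / (2*3) mod 17 = 11
x3 = s^2 - 2 x1 mod 17 = 11^2 - 2*2 = 15
y3 = s (x1 - x3) - y1 mod 17 = 11 * (2 - 15) - 3 = 7

2P = (15, 7)


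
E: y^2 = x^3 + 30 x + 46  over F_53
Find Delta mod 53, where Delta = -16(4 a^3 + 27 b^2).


4 a^3 + 27 b^2 = 4*30^3 + 27*46^2 = 108000 + 57132 = 165132
Delta = -16 * (165132) = -2642112
Delta mod 53 = 44

Delta = 44 (mod 53)


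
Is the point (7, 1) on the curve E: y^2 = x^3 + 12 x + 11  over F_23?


Check whether y^2 = x^3 + 12 x + 11 (mod 23) for (x, y) = (7, 1).
LHS: y^2 = 1^2 mod 23 = 1
RHS: x^3 + 12 x + 11 = 7^3 + 12*7 + 11 mod 23 = 1
LHS = RHS

Yes, on the curve


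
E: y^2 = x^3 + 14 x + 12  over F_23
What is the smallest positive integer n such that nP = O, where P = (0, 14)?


Compute successive multiples of P until we hit O:
  1P = (0, 14)
  2P = (6, 6)
  3P = (6, 17)
  4P = (0, 9)
  5P = O

ord(P) = 5


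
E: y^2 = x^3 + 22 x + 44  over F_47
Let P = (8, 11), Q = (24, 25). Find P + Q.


P != Q, so use the chord formula.
s = (y2 - y1) / (x2 - x1) = (14) / (16) mod 47 = 42
x3 = s^2 - x1 - x2 mod 47 = 42^2 - 8 - 24 = 40
y3 = s (x1 - x3) - y1 mod 47 = 42 * (8 - 40) - 11 = 8

P + Q = (40, 8)


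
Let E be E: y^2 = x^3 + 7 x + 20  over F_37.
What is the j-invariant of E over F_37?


Delta = -16(4 a^3 + 27 b^2) mod 37 = 16
-1728 * (4 a)^3 = -1728 * (4*7)^3 mod 37 = 10
j = 10 * 16^(-1) mod 37 = 33

j = 33 (mod 37)


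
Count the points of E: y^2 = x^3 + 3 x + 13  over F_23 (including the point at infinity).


For each x in F_23, count y with y^2 = x^3 + 3 x + 13 mod 23:
  x = 0: RHS = 13, y in [6, 17]  -> 2 point(s)
  x = 2: RHS = 4, y in [2, 21]  -> 2 point(s)
  x = 3: RHS = 3, y in [7, 16]  -> 2 point(s)
  x = 7: RHS = 9, y in [3, 20]  -> 2 point(s)
  x = 10: RHS = 8, y in [10, 13]  -> 2 point(s)
  x = 12: RHS = 6, y in [11, 12]  -> 2 point(s)
  x = 13: RHS = 18, y in [8, 15]  -> 2 point(s)
  x = 14: RHS = 16, y in [4, 19]  -> 2 point(s)
  x = 15: RHS = 6, y in [11, 12]  -> 2 point(s)
  x = 17: RHS = 9, y in [3, 20]  -> 2 point(s)
  x = 19: RHS = 6, y in [11, 12]  -> 2 point(s)
  x = 20: RHS = 0, y in [0]  -> 1 point(s)
  x = 22: RHS = 9, y in [3, 20]  -> 2 point(s)
Affine points: 25. Add the point at infinity: total = 26.

#E(F_23) = 26


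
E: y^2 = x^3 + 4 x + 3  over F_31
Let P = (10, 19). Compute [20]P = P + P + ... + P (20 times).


k = 20 = 10100_2 (binary, LSB first: 00101)
Double-and-add from P = (10, 19):
  bit 0 = 0: acc unchanged = O
  bit 1 = 0: acc unchanged = O
  bit 2 = 1: acc = O + (2, 9) = (2, 9)
  bit 3 = 0: acc unchanged = (2, 9)
  bit 4 = 1: acc = (2, 9) + (16, 3) = (29, 7)

20P = (29, 7)


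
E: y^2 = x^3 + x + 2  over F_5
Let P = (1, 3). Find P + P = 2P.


Doubling: s = (3 x1^2 + a) / (2 y1)
s = (3*1^2 + 1) / (2*3) mod 5 = 4
x3 = s^2 - 2 x1 mod 5 = 4^2 - 2*1 = 4
y3 = s (x1 - x3) - y1 mod 5 = 4 * (1 - 4) - 3 = 0

2P = (4, 0)


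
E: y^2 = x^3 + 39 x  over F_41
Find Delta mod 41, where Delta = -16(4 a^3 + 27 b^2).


4 a^3 + 27 b^2 = 4*39^3 + 27*0^2 = 237276 + 0 = 237276
Delta = -16 * (237276) = -3796416
Delta mod 41 = 20

Delta = 20 (mod 41)


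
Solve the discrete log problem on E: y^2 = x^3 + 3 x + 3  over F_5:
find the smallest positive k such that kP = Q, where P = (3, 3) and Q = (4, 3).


Enumerate multiples of P until we hit Q = (4, 3):
  1P = (3, 3)
  2P = (4, 2)
  3P = (4, 3)
Match found at i = 3.

k = 3


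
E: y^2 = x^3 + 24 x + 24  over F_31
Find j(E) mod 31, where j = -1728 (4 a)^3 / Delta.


Delta = -16(4 a^3 + 27 b^2) mod 31 = 9
-1728 * (4 a)^3 = -1728 * (4*24)^3 mod 31 = 30
j = 30 * 9^(-1) mod 31 = 24

j = 24 (mod 31)


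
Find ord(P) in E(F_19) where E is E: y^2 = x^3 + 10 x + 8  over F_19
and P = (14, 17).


Compute successive multiples of P until we hit O:
  1P = (14, 17)
  2P = (2, 13)
  3P = (1, 0)
  4P = (2, 6)
  5P = (14, 2)
  6P = O

ord(P) = 6


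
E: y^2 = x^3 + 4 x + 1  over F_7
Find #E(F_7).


For each x in F_7, count y with y^2 = x^3 + 4 x + 1 mod 7:
  x = 0: RHS = 1, y in [1, 6]  -> 2 point(s)
  x = 4: RHS = 4, y in [2, 5]  -> 2 point(s)
Affine points: 4. Add the point at infinity: total = 5.

#E(F_7) = 5


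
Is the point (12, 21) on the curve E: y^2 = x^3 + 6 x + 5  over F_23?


Check whether y^2 = x^3 + 6 x + 5 (mod 23) for (x, y) = (12, 21).
LHS: y^2 = 21^2 mod 23 = 4
RHS: x^3 + 6 x + 5 = 12^3 + 6*12 + 5 mod 23 = 11
LHS != RHS

No, not on the curve


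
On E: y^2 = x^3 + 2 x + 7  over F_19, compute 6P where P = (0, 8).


k = 6 = 110_2 (binary, LSB first: 011)
Double-and-add from P = (0, 8):
  bit 0 = 0: acc unchanged = O
  bit 1 = 1: acc = O + (11, 12) = (11, 12)
  bit 2 = 1: acc = (11, 12) + (6, 11) = (18, 17)

6P = (18, 17)


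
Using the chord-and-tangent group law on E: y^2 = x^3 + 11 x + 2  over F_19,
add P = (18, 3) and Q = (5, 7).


P != Q, so use the chord formula.
s = (y2 - y1) / (x2 - x1) = (4) / (6) mod 19 = 7
x3 = s^2 - x1 - x2 mod 19 = 7^2 - 18 - 5 = 7
y3 = s (x1 - x3) - y1 mod 19 = 7 * (18 - 7) - 3 = 17

P + Q = (7, 17)


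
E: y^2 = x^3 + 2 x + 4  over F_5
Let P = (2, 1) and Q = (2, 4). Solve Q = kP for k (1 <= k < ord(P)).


Enumerate multiples of P until we hit Q = (2, 4):
  1P = (2, 1)
  2P = (0, 3)
  3P = (4, 1)
  4P = (4, 4)
  5P = (0, 2)
  6P = (2, 4)
Match found at i = 6.

k = 6


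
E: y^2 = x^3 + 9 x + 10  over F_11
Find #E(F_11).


For each x in F_11, count y with y^2 = x^3 + 9 x + 10 mod 11:
  x = 1: RHS = 9, y in [3, 8]  -> 2 point(s)
  x = 2: RHS = 3, y in [5, 6]  -> 2 point(s)
  x = 3: RHS = 9, y in [3, 8]  -> 2 point(s)
  x = 4: RHS = 0, y in [0]  -> 1 point(s)
  x = 5: RHS = 4, y in [2, 9]  -> 2 point(s)
  x = 6: RHS = 5, y in [4, 7]  -> 2 point(s)
  x = 7: RHS = 9, y in [3, 8]  -> 2 point(s)
  x = 8: RHS = 0, y in [0]  -> 1 point(s)
  x = 10: RHS = 0, y in [0]  -> 1 point(s)
Affine points: 15. Add the point at infinity: total = 16.

#E(F_11) = 16


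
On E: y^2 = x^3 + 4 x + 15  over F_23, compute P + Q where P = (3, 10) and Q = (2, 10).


P != Q, so use the chord formula.
s = (y2 - y1) / (x2 - x1) = (0) / (22) mod 23 = 0
x3 = s^2 - x1 - x2 mod 23 = 0^2 - 3 - 2 = 18
y3 = s (x1 - x3) - y1 mod 23 = 0 * (3 - 18) - 10 = 13

P + Q = (18, 13)


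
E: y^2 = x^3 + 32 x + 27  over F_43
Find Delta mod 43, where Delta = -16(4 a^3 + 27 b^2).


4 a^3 + 27 b^2 = 4*32^3 + 27*27^2 = 131072 + 19683 = 150755
Delta = -16 * (150755) = -2412080
Delta mod 43 = 5

Delta = 5 (mod 43)


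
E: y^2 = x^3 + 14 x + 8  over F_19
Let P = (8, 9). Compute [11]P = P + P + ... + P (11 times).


k = 11 = 1011_2 (binary, LSB first: 1101)
Double-and-add from P = (8, 9):
  bit 0 = 1: acc = O + (8, 9) = (8, 9)
  bit 1 = 1: acc = (8, 9) + (12, 17) = (3, 1)
  bit 2 = 0: acc unchanged = (3, 1)
  bit 3 = 1: acc = (3, 1) + (11, 12) = (6, 2)

11P = (6, 2)


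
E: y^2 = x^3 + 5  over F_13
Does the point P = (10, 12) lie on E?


Check whether y^2 = x^3 + 0 x + 5 (mod 13) for (x, y) = (10, 12).
LHS: y^2 = 12^2 mod 13 = 1
RHS: x^3 + 0 x + 5 = 10^3 + 0*10 + 5 mod 13 = 4
LHS != RHS

No, not on the curve


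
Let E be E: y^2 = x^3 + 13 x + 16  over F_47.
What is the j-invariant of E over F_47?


Delta = -16(4 a^3 + 27 b^2) mod 47 = 15
-1728 * (4 a)^3 = -1728 * (4*13)^3 mod 47 = 12
j = 12 * 15^(-1) mod 47 = 29

j = 29 (mod 47)


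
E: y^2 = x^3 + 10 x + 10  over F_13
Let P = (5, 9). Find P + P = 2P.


Doubling: s = (3 x1^2 + a) / (2 y1)
s = (3*5^2 + 10) / (2*9) mod 13 = 4
x3 = s^2 - 2 x1 mod 13 = 4^2 - 2*5 = 6
y3 = s (x1 - x3) - y1 mod 13 = 4 * (5 - 6) - 9 = 0

2P = (6, 0)


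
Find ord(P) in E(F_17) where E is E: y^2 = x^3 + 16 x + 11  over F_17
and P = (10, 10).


Compute successive multiples of P until we hit O:
  1P = (10, 10)
  2P = (10, 7)
  3P = O

ord(P) = 3


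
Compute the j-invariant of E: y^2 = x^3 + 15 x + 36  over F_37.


Delta = -16(4 a^3 + 27 b^2) mod 37 = 18
-1728 * (4 a)^3 = -1728 * (4*15)^3 mod 37 = 8
j = 8 * 18^(-1) mod 37 = 21

j = 21 (mod 37)


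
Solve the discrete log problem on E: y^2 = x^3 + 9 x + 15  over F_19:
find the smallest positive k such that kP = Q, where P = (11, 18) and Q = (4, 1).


Enumerate multiples of P until we hit Q = (4, 1):
  1P = (11, 18)
  2P = (13, 12)
  3P = (4, 18)
  4P = (4, 1)
Match found at i = 4.

k = 4


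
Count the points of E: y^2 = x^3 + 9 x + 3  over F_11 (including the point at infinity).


For each x in F_11, count y with y^2 = x^3 + 9 x + 3 mod 11:
  x = 0: RHS = 3, y in [5, 6]  -> 2 point(s)
  x = 4: RHS = 4, y in [2, 9]  -> 2 point(s)
  x = 6: RHS = 9, y in [3, 8]  -> 2 point(s)
  x = 8: RHS = 4, y in [2, 9]  -> 2 point(s)
  x = 10: RHS = 4, y in [2, 9]  -> 2 point(s)
Affine points: 10. Add the point at infinity: total = 11.

#E(F_11) = 11


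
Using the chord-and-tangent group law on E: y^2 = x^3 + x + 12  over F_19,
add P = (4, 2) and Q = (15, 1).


P != Q, so use the chord formula.
s = (y2 - y1) / (x2 - x1) = (18) / (11) mod 19 = 12
x3 = s^2 - x1 - x2 mod 19 = 12^2 - 4 - 15 = 11
y3 = s (x1 - x3) - y1 mod 19 = 12 * (4 - 11) - 2 = 9

P + Q = (11, 9)


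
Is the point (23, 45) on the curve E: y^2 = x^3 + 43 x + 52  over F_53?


Check whether y^2 = x^3 + 43 x + 52 (mod 53) for (x, y) = (23, 45).
LHS: y^2 = 45^2 mod 53 = 11
RHS: x^3 + 43 x + 52 = 23^3 + 43*23 + 52 mod 53 = 11
LHS = RHS

Yes, on the curve


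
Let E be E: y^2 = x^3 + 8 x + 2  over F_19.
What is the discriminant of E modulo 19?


4 a^3 + 27 b^2 = 4*8^3 + 27*2^2 = 2048 + 108 = 2156
Delta = -16 * (2156) = -34496
Delta mod 19 = 8

Delta = 8 (mod 19)


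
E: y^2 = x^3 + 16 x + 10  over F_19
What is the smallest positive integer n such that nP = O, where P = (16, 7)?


Compute successive multiples of P until we hit O:
  1P = (16, 7)
  2P = (7, 3)
  3P = (3, 3)
  4P = (11, 15)
  5P = (9, 16)
  6P = (10, 7)
  7P = (12, 12)
  8P = (8, 2)
  ... (continuing to 21P)
  21P = O

ord(P) = 21


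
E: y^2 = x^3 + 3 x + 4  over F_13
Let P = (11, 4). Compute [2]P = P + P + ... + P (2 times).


k = 2 = 10_2 (binary, LSB first: 01)
Double-and-add from P = (11, 4):
  bit 0 = 0: acc unchanged = O
  bit 1 = 1: acc = O + (0, 2) = (0, 2)

2P = (0, 2)


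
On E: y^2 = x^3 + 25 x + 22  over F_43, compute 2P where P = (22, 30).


Doubling: s = (3 x1^2 + a) / (2 y1)
s = (3*22^2 + 25) / (2*30) mod 43 = 11
x3 = s^2 - 2 x1 mod 43 = 11^2 - 2*22 = 34
y3 = s (x1 - x3) - y1 mod 43 = 11 * (22 - 34) - 30 = 10

2P = (34, 10)


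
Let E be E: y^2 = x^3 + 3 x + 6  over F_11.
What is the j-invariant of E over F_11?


Delta = -16(4 a^3 + 27 b^2) mod 11 = 1
-1728 * (4 a)^3 = -1728 * (4*3)^3 mod 11 = 10
j = 10 * 1^(-1) mod 11 = 10

j = 10 (mod 11)


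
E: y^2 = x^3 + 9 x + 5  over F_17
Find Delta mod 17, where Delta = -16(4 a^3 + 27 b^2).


4 a^3 + 27 b^2 = 4*9^3 + 27*5^2 = 2916 + 675 = 3591
Delta = -16 * (3591) = -57456
Delta mod 17 = 4

Delta = 4 (mod 17)


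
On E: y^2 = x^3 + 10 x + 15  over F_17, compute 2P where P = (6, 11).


Doubling: s = (3 x1^2 + a) / (2 y1)
s = (3*6^2 + 10) / (2*11) mod 17 = 10
x3 = s^2 - 2 x1 mod 17 = 10^2 - 2*6 = 3
y3 = s (x1 - x3) - y1 mod 17 = 10 * (6 - 3) - 11 = 2

2P = (3, 2)


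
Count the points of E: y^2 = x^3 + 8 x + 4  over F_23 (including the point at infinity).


For each x in F_23, count y with y^2 = x^3 + 8 x + 4 mod 23:
  x = 0: RHS = 4, y in [2, 21]  -> 2 point(s)
  x = 1: RHS = 13, y in [6, 17]  -> 2 point(s)
  x = 3: RHS = 9, y in [3, 20]  -> 2 point(s)
  x = 4: RHS = 8, y in [10, 13]  -> 2 point(s)
  x = 5: RHS = 8, y in [10, 13]  -> 2 point(s)
  x = 7: RHS = 12, y in [9, 14]  -> 2 point(s)
  x = 9: RHS = 0, y in [0]  -> 1 point(s)
  x = 10: RHS = 3, y in [7, 16]  -> 2 point(s)
  x = 14: RHS = 8, y in [10, 13]  -> 2 point(s)
  x = 15: RHS = 3, y in [7, 16]  -> 2 point(s)
  x = 17: RHS = 16, y in [4, 19]  -> 2 point(s)
  x = 18: RHS = 0, y in [0]  -> 1 point(s)
  x = 19: RHS = 0, y in [0]  -> 1 point(s)
  x = 21: RHS = 3, y in [7, 16]  -> 2 point(s)
  x = 22: RHS = 18, y in [8, 15]  -> 2 point(s)
Affine points: 27. Add the point at infinity: total = 28.

#E(F_23) = 28


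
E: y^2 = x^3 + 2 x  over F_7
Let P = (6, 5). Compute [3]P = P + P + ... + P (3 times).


k = 3 = 11_2 (binary, LSB first: 11)
Double-and-add from P = (6, 5):
  bit 0 = 1: acc = O + (6, 5) = (6, 5)
  bit 1 = 1: acc = (6, 5) + (4, 3) = (5, 3)

3P = (5, 3)


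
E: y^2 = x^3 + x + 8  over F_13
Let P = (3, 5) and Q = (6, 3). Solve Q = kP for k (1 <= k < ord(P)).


Enumerate multiples of P until we hit Q = (6, 3):
  1P = (3, 5)
  2P = (6, 10)
  3P = (1, 7)
  4P = (10, 2)
  5P = (10, 11)
  6P = (1, 6)
  7P = (6, 3)
Match found at i = 7.

k = 7


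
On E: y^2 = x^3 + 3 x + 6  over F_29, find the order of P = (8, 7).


Compute successive multiples of P until we hit O:
  1P = (8, 7)
  2P = (8, 22)
  3P = O

ord(P) = 3


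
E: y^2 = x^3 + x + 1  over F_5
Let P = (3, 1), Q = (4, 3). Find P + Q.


P != Q, so use the chord formula.
s = (y2 - y1) / (x2 - x1) = (2) / (1) mod 5 = 2
x3 = s^2 - x1 - x2 mod 5 = 2^2 - 3 - 4 = 2
y3 = s (x1 - x3) - y1 mod 5 = 2 * (3 - 2) - 1 = 1

P + Q = (2, 1)


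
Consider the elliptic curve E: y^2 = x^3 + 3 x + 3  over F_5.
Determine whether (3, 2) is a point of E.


Check whether y^2 = x^3 + 3 x + 3 (mod 5) for (x, y) = (3, 2).
LHS: y^2 = 2^2 mod 5 = 4
RHS: x^3 + 3 x + 3 = 3^3 + 3*3 + 3 mod 5 = 4
LHS = RHS

Yes, on the curve


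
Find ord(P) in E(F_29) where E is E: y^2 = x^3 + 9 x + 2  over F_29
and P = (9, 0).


Compute successive multiples of P until we hit O:
  1P = (9, 0)
  2P = O

ord(P) = 2


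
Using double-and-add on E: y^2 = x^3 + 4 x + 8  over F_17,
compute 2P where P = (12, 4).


k = 2 = 10_2 (binary, LSB first: 01)
Double-and-add from P = (12, 4):
  bit 0 = 0: acc unchanged = O
  bit 1 = 1: acc = O + (1, 9) = (1, 9)

2P = (1, 9)


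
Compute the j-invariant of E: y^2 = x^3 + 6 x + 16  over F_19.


Delta = -16(4 a^3 + 27 b^2) mod 19 = 15
-1728 * (4 a)^3 = -1728 * (4*6)^3 mod 19 = 11
j = 11 * 15^(-1) mod 19 = 2

j = 2 (mod 19)


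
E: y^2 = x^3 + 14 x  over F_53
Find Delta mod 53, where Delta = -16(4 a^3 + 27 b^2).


4 a^3 + 27 b^2 = 4*14^3 + 27*0^2 = 10976 + 0 = 10976
Delta = -16 * (10976) = -175616
Delta mod 53 = 26

Delta = 26 (mod 53)


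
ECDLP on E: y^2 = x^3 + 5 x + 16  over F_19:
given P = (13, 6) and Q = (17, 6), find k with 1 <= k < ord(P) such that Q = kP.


Enumerate multiples of P until we hit Q = (17, 6):
  1P = (13, 6)
  2P = (0, 4)
  3P = (4, 10)
  4P = (9, 7)
  5P = (3, 1)
  6P = (8, 6)
  7P = (17, 13)
  8P = (17, 6)
Match found at i = 8.

k = 8


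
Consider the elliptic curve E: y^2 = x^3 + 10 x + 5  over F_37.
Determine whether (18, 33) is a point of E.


Check whether y^2 = x^3 + 10 x + 5 (mod 37) for (x, y) = (18, 33).
LHS: y^2 = 33^2 mod 37 = 16
RHS: x^3 + 10 x + 5 = 18^3 + 10*18 + 5 mod 37 = 23
LHS != RHS

No, not on the curve


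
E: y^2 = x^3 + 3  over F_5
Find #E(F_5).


For each x in F_5, count y with y^2 = x^3 + 0 x + 3 mod 5:
  x = 1: RHS = 4, y in [2, 3]  -> 2 point(s)
  x = 2: RHS = 1, y in [1, 4]  -> 2 point(s)
  x = 3: RHS = 0, y in [0]  -> 1 point(s)
Affine points: 5. Add the point at infinity: total = 6.

#E(F_5) = 6


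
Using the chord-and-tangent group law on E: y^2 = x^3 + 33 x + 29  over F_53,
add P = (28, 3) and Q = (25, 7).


P != Q, so use the chord formula.
s = (y2 - y1) / (x2 - x1) = (4) / (50) mod 53 = 34
x3 = s^2 - x1 - x2 mod 53 = 34^2 - 28 - 25 = 43
y3 = s (x1 - x3) - y1 mod 53 = 34 * (28 - 43) - 3 = 17

P + Q = (43, 17)


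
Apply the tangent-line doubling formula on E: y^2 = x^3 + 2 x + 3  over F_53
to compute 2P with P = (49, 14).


Doubling: s = (3 x1^2 + a) / (2 y1)
s = (3*49^2 + 2) / (2*14) mod 53 = 51
x3 = s^2 - 2 x1 mod 53 = 51^2 - 2*49 = 12
y3 = s (x1 - x3) - y1 mod 53 = 51 * (49 - 12) - 14 = 18

2P = (12, 18)


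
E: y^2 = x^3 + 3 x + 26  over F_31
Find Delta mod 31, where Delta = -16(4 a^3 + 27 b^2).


4 a^3 + 27 b^2 = 4*3^3 + 27*26^2 = 108 + 18252 = 18360
Delta = -16 * (18360) = -293760
Delta mod 31 = 27

Delta = 27 (mod 31)


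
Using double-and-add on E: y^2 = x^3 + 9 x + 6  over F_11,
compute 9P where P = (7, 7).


k = 9 = 1001_2 (binary, LSB first: 1001)
Double-and-add from P = (7, 7):
  bit 0 = 1: acc = O + (7, 7) = (7, 7)
  bit 1 = 0: acc unchanged = (7, 7)
  bit 2 = 0: acc unchanged = (7, 7)
  bit 3 = 1: acc = (7, 7) + (6, 10) = (7, 4)

9P = (7, 4)


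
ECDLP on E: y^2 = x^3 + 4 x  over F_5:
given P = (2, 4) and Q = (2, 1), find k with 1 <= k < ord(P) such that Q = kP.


Enumerate multiples of P until we hit Q = (2, 1):
  1P = (2, 4)
  2P = (0, 0)
  3P = (2, 1)
Match found at i = 3.

k = 3


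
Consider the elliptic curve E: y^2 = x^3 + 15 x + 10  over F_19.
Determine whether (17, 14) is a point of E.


Check whether y^2 = x^3 + 15 x + 10 (mod 19) for (x, y) = (17, 14).
LHS: y^2 = 14^2 mod 19 = 6
RHS: x^3 + 15 x + 10 = 17^3 + 15*17 + 10 mod 19 = 10
LHS != RHS

No, not on the curve


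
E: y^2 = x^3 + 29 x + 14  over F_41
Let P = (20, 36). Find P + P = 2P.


Doubling: s = (3 x1^2 + a) / (2 y1)
s = (3*20^2 + 29) / (2*36) mod 41 = 37
x3 = s^2 - 2 x1 mod 41 = 37^2 - 2*20 = 17
y3 = s (x1 - x3) - y1 mod 41 = 37 * (20 - 17) - 36 = 34

2P = (17, 34)


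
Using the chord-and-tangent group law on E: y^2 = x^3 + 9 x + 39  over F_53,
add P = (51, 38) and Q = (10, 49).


P != Q, so use the chord formula.
s = (y2 - y1) / (x2 - x1) = (11) / (12) mod 53 = 23
x3 = s^2 - x1 - x2 mod 53 = 23^2 - 51 - 10 = 44
y3 = s (x1 - x3) - y1 mod 53 = 23 * (51 - 44) - 38 = 17

P + Q = (44, 17)


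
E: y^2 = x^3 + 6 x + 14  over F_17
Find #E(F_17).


For each x in F_17, count y with y^2 = x^3 + 6 x + 14 mod 17:
  x = 1: RHS = 4, y in [2, 15]  -> 2 point(s)
  x = 2: RHS = 0, y in [0]  -> 1 point(s)
  x = 3: RHS = 8, y in [5, 12]  -> 2 point(s)
  x = 4: RHS = 0, y in [0]  -> 1 point(s)
  x = 5: RHS = 16, y in [4, 13]  -> 2 point(s)
  x = 7: RHS = 8, y in [5, 12]  -> 2 point(s)
  x = 8: RHS = 13, y in [8, 9]  -> 2 point(s)
  x = 9: RHS = 15, y in [7, 10]  -> 2 point(s)
  x = 11: RHS = 0, y in [0]  -> 1 point(s)
Affine points: 15. Add the point at infinity: total = 16.

#E(F_17) = 16


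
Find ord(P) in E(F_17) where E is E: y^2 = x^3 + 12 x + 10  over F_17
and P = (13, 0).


Compute successive multiples of P until we hit O:
  1P = (13, 0)
  2P = O

ord(P) = 2


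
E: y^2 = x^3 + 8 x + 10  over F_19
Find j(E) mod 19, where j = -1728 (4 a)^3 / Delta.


Delta = -16(4 a^3 + 27 b^2) mod 19 = 13
-1728 * (4 a)^3 = -1728 * (4*8)^3 mod 19 = 12
j = 12 * 13^(-1) mod 19 = 17

j = 17 (mod 19)


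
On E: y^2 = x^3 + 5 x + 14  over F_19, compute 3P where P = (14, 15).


k = 3 = 11_2 (binary, LSB first: 11)
Double-and-add from P = (14, 15):
  bit 0 = 1: acc = O + (14, 15) = (14, 15)
  bit 1 = 1: acc = (14, 15) + (15, 14) = (10, 0)

3P = (10, 0)


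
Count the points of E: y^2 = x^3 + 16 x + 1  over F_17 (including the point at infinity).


For each x in F_17, count y with y^2 = x^3 + 16 x + 1 mod 17:
  x = 0: RHS = 1, y in [1, 16]  -> 2 point(s)
  x = 1: RHS = 1, y in [1, 16]  -> 2 point(s)
  x = 3: RHS = 8, y in [5, 12]  -> 2 point(s)
  x = 5: RHS = 2, y in [6, 11]  -> 2 point(s)
  x = 12: RHS = 0, y in [0]  -> 1 point(s)
  x = 13: RHS = 9, y in [3, 14]  -> 2 point(s)
  x = 16: RHS = 1, y in [1, 16]  -> 2 point(s)
Affine points: 13. Add the point at infinity: total = 14.

#E(F_17) = 14


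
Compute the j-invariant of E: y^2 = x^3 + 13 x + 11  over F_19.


Delta = -16(4 a^3 + 27 b^2) mod 19 = 8
-1728 * (4 a)^3 = -1728 * (4*13)^3 mod 19 = 8
j = 8 * 8^(-1) mod 19 = 1

j = 1 (mod 19)


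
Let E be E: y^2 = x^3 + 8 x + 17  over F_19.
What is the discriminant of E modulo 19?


4 a^3 + 27 b^2 = 4*8^3 + 27*17^2 = 2048 + 7803 = 9851
Delta = -16 * (9851) = -157616
Delta mod 19 = 8

Delta = 8 (mod 19)


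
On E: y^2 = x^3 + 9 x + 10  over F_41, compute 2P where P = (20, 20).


Doubling: s = (3 x1^2 + a) / (2 y1)
s = (3*20^2 + 9) / (2*20) mod 41 = 21
x3 = s^2 - 2 x1 mod 41 = 21^2 - 2*20 = 32
y3 = s (x1 - x3) - y1 mod 41 = 21 * (20 - 32) - 20 = 15

2P = (32, 15)


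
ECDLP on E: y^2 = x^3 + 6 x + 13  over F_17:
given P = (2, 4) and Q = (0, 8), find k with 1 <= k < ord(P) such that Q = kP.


Enumerate multiples of P until we hit Q = (0, 8):
  1P = (2, 4)
  2P = (0, 9)
  3P = (0, 8)
Match found at i = 3.

k = 3


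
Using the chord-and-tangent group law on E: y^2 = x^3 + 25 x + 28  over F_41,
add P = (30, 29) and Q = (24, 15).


P != Q, so use the chord formula.
s = (y2 - y1) / (x2 - x1) = (27) / (35) mod 41 = 16
x3 = s^2 - x1 - x2 mod 41 = 16^2 - 30 - 24 = 38
y3 = s (x1 - x3) - y1 mod 41 = 16 * (30 - 38) - 29 = 7

P + Q = (38, 7)


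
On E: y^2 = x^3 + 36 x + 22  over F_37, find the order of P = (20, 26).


Compute successive multiples of P until we hit O:
  1P = (20, 26)
  2P = (35, 33)
  3P = (23, 17)
  4P = (3, 34)
  5P = (26, 16)
  6P = (2, 18)
  7P = (12, 31)
  8P = (21, 7)
  ... (continuing to 35P)
  35P = O

ord(P) = 35


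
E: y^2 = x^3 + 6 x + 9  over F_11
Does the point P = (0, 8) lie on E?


Check whether y^2 = x^3 + 6 x + 9 (mod 11) for (x, y) = (0, 8).
LHS: y^2 = 8^2 mod 11 = 9
RHS: x^3 + 6 x + 9 = 0^3 + 6*0 + 9 mod 11 = 9
LHS = RHS

Yes, on the curve


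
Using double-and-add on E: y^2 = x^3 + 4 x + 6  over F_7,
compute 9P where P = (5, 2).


k = 9 = 1001_2 (binary, LSB first: 1001)
Double-and-add from P = (5, 2):
  bit 0 = 1: acc = O + (5, 2) = (5, 2)
  bit 1 = 0: acc unchanged = (5, 2)
  bit 2 = 0: acc unchanged = (5, 2)
  bit 3 = 1: acc = (5, 2) + (4, 3) = (6, 6)

9P = (6, 6)


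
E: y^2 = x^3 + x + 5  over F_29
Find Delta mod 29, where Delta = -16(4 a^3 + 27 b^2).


4 a^3 + 27 b^2 = 4*1^3 + 27*5^2 = 4 + 675 = 679
Delta = -16 * (679) = -10864
Delta mod 29 = 11

Delta = 11 (mod 29)


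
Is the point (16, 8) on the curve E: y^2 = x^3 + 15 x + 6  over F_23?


Check whether y^2 = x^3 + 15 x + 6 (mod 23) for (x, y) = (16, 8).
LHS: y^2 = 8^2 mod 23 = 18
RHS: x^3 + 15 x + 6 = 16^3 + 15*16 + 6 mod 23 = 18
LHS = RHS

Yes, on the curve


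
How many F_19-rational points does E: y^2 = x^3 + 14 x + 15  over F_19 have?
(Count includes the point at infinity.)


For each x in F_19, count y with y^2 = x^3 + 14 x + 15 mod 19:
  x = 1: RHS = 11, y in [7, 12]  -> 2 point(s)
  x = 5: RHS = 1, y in [1, 18]  -> 2 point(s)
  x = 6: RHS = 11, y in [7, 12]  -> 2 point(s)
  x = 7: RHS = 0, y in [0]  -> 1 point(s)
  x = 12: RHS = 11, y in [7, 12]  -> 2 point(s)
  x = 13: RHS = 0, y in [0]  -> 1 point(s)
  x = 15: RHS = 9, y in [3, 16]  -> 2 point(s)
  x = 17: RHS = 17, y in [6, 13]  -> 2 point(s)
  x = 18: RHS = 0, y in [0]  -> 1 point(s)
Affine points: 15. Add the point at infinity: total = 16.

#E(F_19) = 16


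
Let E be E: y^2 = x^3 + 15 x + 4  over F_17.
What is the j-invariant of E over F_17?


Delta = -16(4 a^3 + 27 b^2) mod 17 = 9
-1728 * (4 a)^3 = -1728 * (4*15)^3 mod 17 = 5
j = 5 * 9^(-1) mod 17 = 10

j = 10 (mod 17)


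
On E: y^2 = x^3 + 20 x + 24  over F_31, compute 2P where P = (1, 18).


Doubling: s = (3 x1^2 + a) / (2 y1)
s = (3*1^2 + 20) / (2*18) mod 31 = 17
x3 = s^2 - 2 x1 mod 31 = 17^2 - 2*1 = 8
y3 = s (x1 - x3) - y1 mod 31 = 17 * (1 - 8) - 18 = 18

2P = (8, 18)


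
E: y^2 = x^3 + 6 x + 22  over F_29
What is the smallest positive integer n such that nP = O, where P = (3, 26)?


Compute successive multiples of P until we hit O:
  1P = (3, 26)
  2P = (17, 22)
  3P = (15, 23)
  4P = (2, 10)
  5P = (19, 8)
  6P = (6, 10)
  7P = (13, 8)
  8P = (0, 15)
  ... (continuing to 36P)
  36P = O

ord(P) = 36


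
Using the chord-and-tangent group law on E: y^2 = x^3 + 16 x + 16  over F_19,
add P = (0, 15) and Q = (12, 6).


P != Q, so use the chord formula.
s = (y2 - y1) / (x2 - x1) = (10) / (12) mod 19 = 4
x3 = s^2 - x1 - x2 mod 19 = 4^2 - 0 - 12 = 4
y3 = s (x1 - x3) - y1 mod 19 = 4 * (0 - 4) - 15 = 7

P + Q = (4, 7)


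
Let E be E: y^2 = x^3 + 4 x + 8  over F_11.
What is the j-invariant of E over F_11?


Delta = -16(4 a^3 + 27 b^2) mod 11 = 2
-1728 * (4 a)^3 = -1728 * (4*4)^3 mod 11 = 7
j = 7 * 2^(-1) mod 11 = 9

j = 9 (mod 11)


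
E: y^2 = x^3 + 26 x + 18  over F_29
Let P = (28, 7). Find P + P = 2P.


Doubling: s = (3 x1^2 + a) / (2 y1)
s = (3*28^2 + 26) / (2*7) mod 29 = 0
x3 = s^2 - 2 x1 mod 29 = 0^2 - 2*28 = 2
y3 = s (x1 - x3) - y1 mod 29 = 0 * (28 - 2) - 7 = 22

2P = (2, 22)


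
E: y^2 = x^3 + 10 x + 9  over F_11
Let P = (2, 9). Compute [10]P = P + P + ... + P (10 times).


k = 10 = 1010_2 (binary, LSB first: 0101)
Double-and-add from P = (2, 9):
  bit 0 = 0: acc unchanged = O
  bit 1 = 1: acc = O + (7, 2) = (7, 2)
  bit 2 = 0: acc unchanged = (7, 2)
  bit 3 = 1: acc = (7, 2) + (3, 0) = (4, 5)

10P = (4, 5)
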